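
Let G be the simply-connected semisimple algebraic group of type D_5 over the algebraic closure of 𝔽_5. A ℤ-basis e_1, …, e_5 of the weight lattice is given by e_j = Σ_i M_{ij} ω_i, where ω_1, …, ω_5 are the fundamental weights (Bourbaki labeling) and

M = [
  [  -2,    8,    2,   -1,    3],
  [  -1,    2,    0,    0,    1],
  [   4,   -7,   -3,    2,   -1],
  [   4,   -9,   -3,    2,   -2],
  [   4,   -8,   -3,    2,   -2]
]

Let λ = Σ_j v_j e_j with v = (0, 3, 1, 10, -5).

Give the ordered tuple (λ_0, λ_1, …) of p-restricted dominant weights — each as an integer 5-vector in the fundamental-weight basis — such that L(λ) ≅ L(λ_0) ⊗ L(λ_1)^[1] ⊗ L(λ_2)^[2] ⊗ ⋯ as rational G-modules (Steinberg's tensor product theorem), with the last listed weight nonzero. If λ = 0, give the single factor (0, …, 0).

((1, 1, 1, 0, 3),)

Change of basis e → ω: c = M·v where v = (0, 3, 1, 10, -5):
  c_1 = (-2)·(0) + (8)·(3) + (2)·(1) + (-1)·(10) + (3)·(-5) = 1
  c_2 = (-1)·(0) + (2)·(3) + (0)·(1) + (0)·(10) + (1)·(-5) = 1
  c_3 = (4)·(0) + (-7)·(3) + (-3)·(1) + (2)·(10) + (-1)·(-5) = 1
  c_4 = (4)·(0) + (-9)·(3) + (-3)·(1) + (2)·(10) + (-2)·(-5) = 0
  c_5 = (4)·(0) + (-8)·(3) + (-3)·(1) + (2)·(10) + (-2)·(-5) = 3
p = 5; digits c_i = Σ_j d_{ij}·5^j, 0 ≤ d_{ij} < 5:
  c_1 = 1 = 1·5^0
  c_2 = 1 = 1·5^0
  c_3 = 1 = 1·5^0
  c_4 = 0
  c_5 = 3 = 3·5^0
Factor λ_0 = (1, 1, 1, 0, 3)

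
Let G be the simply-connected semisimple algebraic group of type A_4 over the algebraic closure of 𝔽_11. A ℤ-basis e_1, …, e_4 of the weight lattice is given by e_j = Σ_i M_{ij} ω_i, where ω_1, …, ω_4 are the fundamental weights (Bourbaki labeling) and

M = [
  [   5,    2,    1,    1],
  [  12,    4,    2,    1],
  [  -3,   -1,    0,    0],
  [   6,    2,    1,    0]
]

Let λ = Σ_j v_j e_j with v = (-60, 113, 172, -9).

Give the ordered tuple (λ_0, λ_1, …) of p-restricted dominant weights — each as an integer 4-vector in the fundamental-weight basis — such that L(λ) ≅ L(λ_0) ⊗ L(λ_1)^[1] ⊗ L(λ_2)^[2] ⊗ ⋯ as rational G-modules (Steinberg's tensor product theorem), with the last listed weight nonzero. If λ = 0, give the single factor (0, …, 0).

In the fundamental-weight basis, λ has coordinates c = M·v (v = (-60, 113, 172, -9)):
  c_1 = 5*-60 + 2*113 + 1*172 + 1*-9 = 89
  c_2 = 12*-60 + 4*113 + 2*172 + 1*-9 = 67
  c_3 = -3*-60 + -1*113 + 0*172 + 0*-9 = 67
  c_4 = 6*-60 + 2*113 + 1*172 + 0*-9 = 38
Expand coordinatewise in base 11:
  c_1 = 89 = 1·11^0 + 8·11^1
  c_2 = 67 = 1·11^0 + 6·11^1
  c_3 = 67 = 1·11^0 + 6·11^1
  c_4 = 38 = 5·11^0 + 3·11^1
λ_0 = (1, 1, 1, 5)
λ_1 = (8, 6, 6, 3)

((1, 1, 1, 5), (8, 6, 6, 3))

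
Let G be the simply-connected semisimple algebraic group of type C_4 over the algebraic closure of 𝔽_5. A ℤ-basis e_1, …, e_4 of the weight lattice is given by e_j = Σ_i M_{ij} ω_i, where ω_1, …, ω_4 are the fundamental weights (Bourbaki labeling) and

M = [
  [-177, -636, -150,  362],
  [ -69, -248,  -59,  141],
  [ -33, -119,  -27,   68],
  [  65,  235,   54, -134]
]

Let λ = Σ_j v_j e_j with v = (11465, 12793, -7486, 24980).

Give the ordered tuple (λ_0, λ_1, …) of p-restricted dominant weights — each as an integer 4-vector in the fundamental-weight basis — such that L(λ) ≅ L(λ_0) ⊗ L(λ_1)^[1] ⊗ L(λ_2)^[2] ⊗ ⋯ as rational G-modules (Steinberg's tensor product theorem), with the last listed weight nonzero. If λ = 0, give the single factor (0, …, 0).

((2, 0, 0, 1), (1, 1, 0, 3), (0, 4, 2, 0))

ω-coordinates c = M·v, v = (11465, 12793, -7486, 24980):
  c_1 = -177*11465 + -636*12793 + -150*-7486 + 362*24980 = 7
  c_2 = -69*11465 + -248*12793 + -59*-7486 + 141*24980 = 105
  c_3 = -33*11465 + -119*12793 + -27*-7486 + 68*24980 = 50
  c_4 = 65*11465 + 235*12793 + 54*-7486 + -134*24980 = 16
Writing each c_i in base p = 5:
  c_1 = 7 = 2·5^0 + 1·5^1
  c_2 = 105 = 0·5^0 + 1·5^1 + 4·5^2
  c_3 = 50 = 0·5^0 + 0·5^1 + 2·5^2
  c_4 = 16 = 1·5^0 + 3·5^1
p-restricted factor λ_0 = (2, 0, 0, 1)
p-restricted factor λ_1 = (1, 1, 0, 3)
p-restricted factor λ_2 = (0, 4, 2, 0)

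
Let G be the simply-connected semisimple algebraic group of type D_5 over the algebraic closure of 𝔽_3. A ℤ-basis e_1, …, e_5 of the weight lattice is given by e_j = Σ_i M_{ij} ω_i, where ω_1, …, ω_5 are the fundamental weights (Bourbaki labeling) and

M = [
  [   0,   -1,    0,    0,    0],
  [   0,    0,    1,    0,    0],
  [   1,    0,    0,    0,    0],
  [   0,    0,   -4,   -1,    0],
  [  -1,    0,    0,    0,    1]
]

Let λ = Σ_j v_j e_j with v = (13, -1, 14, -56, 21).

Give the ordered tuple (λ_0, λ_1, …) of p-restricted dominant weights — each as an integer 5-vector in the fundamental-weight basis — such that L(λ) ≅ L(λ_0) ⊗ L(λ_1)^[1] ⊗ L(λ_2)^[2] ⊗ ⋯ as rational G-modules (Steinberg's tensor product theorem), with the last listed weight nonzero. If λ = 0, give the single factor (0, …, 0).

In the fundamental-weight basis, λ has coordinates c = M·v (v = (13, -1, 14, -56, 21)):
  c_1 = 0·13 + (-1)·(-1) + 0·14 + (0)·(-56) + 0·21 = 1
  c_2 = 0·13 + (0)·(-1) + 1·14 + (0)·(-56) + 0·21 = 14
  c_3 = 1·13 + (0)·(-1) + 0·14 + (0)·(-56) + 0·21 = 13
  c_4 = 0·13 + (0)·(-1) + (-4)·(14) + (-1)·(-56) + 0·21 = 0
  c_5 = (-1)·(13) + (0)·(-1) + 0·14 + (0)·(-56) + 1·21 = 8
Base-3 expansion of each c_i:
  c_1 = 1 = 1·3^0
  c_2 = 14 = 2·3^0 + 1·3^1 + 1·3^2
  c_3 = 13 = 1·3^0 + 1·3^1 + 1·3^2
  c_4 = 0
  c_5 = 8 = 2·3^0 + 2·3^1
λ_0 = (1, 2, 1, 0, 2)
λ_1 = (0, 1, 1, 0, 2)
λ_2 = (0, 1, 1, 0, 0)

((1, 2, 1, 0, 2), (0, 1, 1, 0, 2), (0, 1, 1, 0, 0))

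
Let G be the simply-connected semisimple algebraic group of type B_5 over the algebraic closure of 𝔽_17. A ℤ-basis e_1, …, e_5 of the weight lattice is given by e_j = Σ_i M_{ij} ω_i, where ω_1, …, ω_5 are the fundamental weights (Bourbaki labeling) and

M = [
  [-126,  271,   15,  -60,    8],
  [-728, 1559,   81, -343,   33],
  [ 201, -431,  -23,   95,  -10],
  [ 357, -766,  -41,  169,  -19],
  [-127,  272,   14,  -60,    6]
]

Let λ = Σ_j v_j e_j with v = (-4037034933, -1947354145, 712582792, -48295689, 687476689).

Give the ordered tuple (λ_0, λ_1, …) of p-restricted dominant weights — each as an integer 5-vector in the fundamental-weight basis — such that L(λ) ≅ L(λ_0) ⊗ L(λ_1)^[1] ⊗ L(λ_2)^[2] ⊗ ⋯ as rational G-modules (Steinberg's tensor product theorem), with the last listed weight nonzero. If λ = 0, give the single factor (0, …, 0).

In the fundamental-weight basis, λ has coordinates c = M·v (v = (-4037034933, -1947354145, 712582792, -48295689, 687476689)):
  c_1 = -126*-4037034933 + 271*-1947354145 + 15*712582792 + -60*-48295689 + 8*687476689 = 19724995
  c_2 = -728*-4037034933 + 1559*-1947354145 + 81*712582792 + -343*-48295689 + 33*687476689 = 7677385
  c_3 = 201*-4037034933 + -431*-1947354145 + -23*712582792 + 95*-48295689 + -10*687476689 = 13353401
  c_4 = 357*-4037034933 + -766*-1947354145 + -41*712582792 + 169*-48295689 + -19*687476689 = 11880985
  c_5 = -127*-4037034933 + 272*-1947354145 + 14*712582792 + -60*-48295689 + 6*687476689 = 21869613
Writing each c_i in base p = 17:
  c_1 = 19724995 = 14·17^0 + 9·17^1 + 14·17^2 + 2·17^3 + 15·17^4 + 13·17^5
  c_2 = 7677385 = 15·17^0 + 5·17^1 + 11·17^2 + 15·17^3 + 6·17^4 + 5·17^5
  c_3 = 13353401 = 3·17^0 + 9·17^1 + 16·17^2 + 14·17^3 + 6·17^4 + 9·17^5
  c_4 = 11880985 = 8·17^0 + 11·17^1 + 4·17^2 + 4·17^3 + 6·17^4 + 8·17^5
  c_5 = 21869613 = 14·17^0 + 6·17^1 + 6·17^2 + 14·17^3 + 6·17^4 + 15·17^5
λ_0 = (14, 15, 3, 8, 14)
λ_1 = (9, 5, 9, 11, 6)
λ_2 = (14, 11, 16, 4, 6)
λ_3 = (2, 15, 14, 4, 14)
λ_4 = (15, 6, 6, 6, 6)
λ_5 = (13, 5, 9, 8, 15)

((14, 15, 3, 8, 14), (9, 5, 9, 11, 6), (14, 11, 16, 4, 6), (2, 15, 14, 4, 14), (15, 6, 6, 6, 6), (13, 5, 9, 8, 15))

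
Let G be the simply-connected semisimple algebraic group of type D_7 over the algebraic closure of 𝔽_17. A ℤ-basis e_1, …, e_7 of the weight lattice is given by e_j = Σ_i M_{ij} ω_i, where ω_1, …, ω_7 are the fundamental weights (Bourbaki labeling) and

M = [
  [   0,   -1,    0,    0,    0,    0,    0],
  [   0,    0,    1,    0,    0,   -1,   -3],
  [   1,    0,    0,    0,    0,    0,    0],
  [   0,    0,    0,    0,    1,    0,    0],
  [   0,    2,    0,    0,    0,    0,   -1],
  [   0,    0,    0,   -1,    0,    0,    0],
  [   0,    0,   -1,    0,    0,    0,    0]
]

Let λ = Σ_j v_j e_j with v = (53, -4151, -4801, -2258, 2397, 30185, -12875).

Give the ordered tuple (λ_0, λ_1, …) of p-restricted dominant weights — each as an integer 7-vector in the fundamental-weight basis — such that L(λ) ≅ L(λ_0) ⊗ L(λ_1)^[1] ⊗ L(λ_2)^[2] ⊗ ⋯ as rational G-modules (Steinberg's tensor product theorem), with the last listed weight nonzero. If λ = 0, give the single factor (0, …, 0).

((3, 1, 2, 0, 0, 14, 7), (6, 10, 3, 5, 14, 13, 10), (14, 12, 0, 8, 15, 7, 16))

In the fundamental-weight basis, λ has coordinates c = M·v (v = (53, -4151, -4801, -2258, 2397, 30185, -12875)):
  c_1 = 0*53 + -1*-4151 + 0*-4801 + 0*-2258 + 0*2397 + 0*30185 + 0*-12875 = 4151
  c_2 = 0*53 + 0*-4151 + 1*-4801 + 0*-2258 + 0*2397 + -1*30185 + -3*-12875 = 3639
  c_3 = 1*53 + 0*-4151 + 0*-4801 + 0*-2258 + 0*2397 + 0*30185 + 0*-12875 = 53
  c_4 = 0*53 + 0*-4151 + 0*-4801 + 0*-2258 + 1*2397 + 0*30185 + 0*-12875 = 2397
  c_5 = 0*53 + 2*-4151 + 0*-4801 + 0*-2258 + 0*2397 + 0*30185 + -1*-12875 = 4573
  c_6 = 0*53 + 0*-4151 + 0*-4801 + -1*-2258 + 0*2397 + 0*30185 + 0*-12875 = 2258
  c_7 = 0*53 + 0*-4151 + -1*-4801 + 0*-2258 + 0*2397 + 0*30185 + 0*-12875 = 4801
Expand coordinatewise in base 17:
  c_1 = 4151 = 3·17^0 + 6·17^1 + 14·17^2
  c_2 = 3639 = 1·17^0 + 10·17^1 + 12·17^2
  c_3 = 53 = 2·17^0 + 3·17^1
  c_4 = 2397 = 0·17^0 + 5·17^1 + 8·17^2
  c_5 = 4573 = 0·17^0 + 14·17^1 + 15·17^2
  c_6 = 2258 = 14·17^0 + 13·17^1 + 7·17^2
  c_7 = 4801 = 7·17^0 + 10·17^1 + 16·17^2
λ_0 = (3, 1, 2, 0, 0, 14, 7)
λ_1 = (6, 10, 3, 5, 14, 13, 10)
λ_2 = (14, 12, 0, 8, 15, 7, 16)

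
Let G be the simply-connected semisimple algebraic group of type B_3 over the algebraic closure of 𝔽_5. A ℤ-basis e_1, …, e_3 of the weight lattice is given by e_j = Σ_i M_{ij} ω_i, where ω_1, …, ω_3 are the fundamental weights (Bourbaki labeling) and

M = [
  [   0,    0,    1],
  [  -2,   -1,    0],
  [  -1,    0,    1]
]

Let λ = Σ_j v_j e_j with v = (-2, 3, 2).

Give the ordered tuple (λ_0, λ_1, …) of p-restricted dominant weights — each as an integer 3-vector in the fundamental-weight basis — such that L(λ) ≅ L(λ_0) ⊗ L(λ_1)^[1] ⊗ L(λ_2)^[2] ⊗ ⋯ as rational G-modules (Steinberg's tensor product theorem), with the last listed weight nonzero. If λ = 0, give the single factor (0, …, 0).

((2, 1, 4),)

Compute c_i = Σ_j M_{ij} v_j with v = (-2, 3, 2):
  c_1 = 0*-2 + 0*3 + 1*2 = 2
  c_2 = -2*-2 + -1*3 + 0*2 = 1
  c_3 = -1*-2 + 0*3 + 1*2 = 4
Base-5 expansion of each c_i:
  c_1 = 2 = 2·5^0
  c_2 = 1 = 1·5^0
  c_3 = 4 = 4·5^0
λ_0 = (2, 1, 4)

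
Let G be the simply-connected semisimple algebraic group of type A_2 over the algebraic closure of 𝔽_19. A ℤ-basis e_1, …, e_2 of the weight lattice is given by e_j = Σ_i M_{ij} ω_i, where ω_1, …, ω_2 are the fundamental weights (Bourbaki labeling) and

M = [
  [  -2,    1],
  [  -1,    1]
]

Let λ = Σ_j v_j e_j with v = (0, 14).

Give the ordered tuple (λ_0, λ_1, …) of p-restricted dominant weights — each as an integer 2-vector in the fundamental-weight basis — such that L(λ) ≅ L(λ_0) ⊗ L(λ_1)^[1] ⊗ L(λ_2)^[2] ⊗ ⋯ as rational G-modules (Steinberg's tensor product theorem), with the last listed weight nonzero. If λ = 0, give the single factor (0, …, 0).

Change of basis e → ω: c = M·v where v = (0, 14):
  c_1 = (-2)·(0) + 1·14 = 14
  c_2 = (-1)·(0) + 1·14 = 14
Writing each c_i in base p = 19:
  c_1 = 14 = 14·19^0
  c_2 = 14 = 14·19^0
λ_0 = (14, 14)

((14, 14),)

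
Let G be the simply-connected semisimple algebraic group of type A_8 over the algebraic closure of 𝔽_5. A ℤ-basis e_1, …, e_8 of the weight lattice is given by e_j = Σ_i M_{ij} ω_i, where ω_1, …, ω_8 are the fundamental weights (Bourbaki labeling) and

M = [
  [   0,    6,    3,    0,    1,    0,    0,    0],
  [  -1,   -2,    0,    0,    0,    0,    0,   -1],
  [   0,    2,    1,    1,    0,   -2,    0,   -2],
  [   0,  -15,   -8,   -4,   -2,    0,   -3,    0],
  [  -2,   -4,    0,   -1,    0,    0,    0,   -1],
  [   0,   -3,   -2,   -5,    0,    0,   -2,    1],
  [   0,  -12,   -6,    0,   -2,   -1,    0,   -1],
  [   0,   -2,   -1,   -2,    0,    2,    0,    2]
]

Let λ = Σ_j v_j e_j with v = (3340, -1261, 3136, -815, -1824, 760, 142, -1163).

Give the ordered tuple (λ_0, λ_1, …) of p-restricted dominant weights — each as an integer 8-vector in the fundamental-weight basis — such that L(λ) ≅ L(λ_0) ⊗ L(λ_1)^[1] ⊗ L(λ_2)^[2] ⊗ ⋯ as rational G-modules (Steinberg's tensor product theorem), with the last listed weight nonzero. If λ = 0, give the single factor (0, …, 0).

ω-coordinates c = M·v, v = (3340, -1261, 3136, -815, -1824, 760, 142, -1163):
  c_1 = 0*3340 + 6*-1261 + 3*3136 + 0*-815 + 1*-1824 + 0*760 + 0*142 + 0*-1163 = 18
  c_2 = -1*3340 + -2*-1261 + 0*3136 + 0*-815 + 0*-1824 + 0*760 + 0*142 + -1*-1163 = 345
  c_3 = 0*3340 + 2*-1261 + 1*3136 + 1*-815 + 0*-1824 + -2*760 + 0*142 + -2*-1163 = 605
  c_4 = 0*3340 + -15*-1261 + -8*3136 + -4*-815 + -2*-1824 + 0*760 + -3*142 + 0*-1163 = 309
  c_5 = -2*3340 + -4*-1261 + 0*3136 + -1*-815 + 0*-1824 + 0*760 + 0*142 + -1*-1163 = 342
  c_6 = 0*3340 + -3*-1261 + -2*3136 + -5*-815 + 0*-1824 + 0*760 + -2*142 + 1*-1163 = 139
  c_7 = 0*3340 + -12*-1261 + -6*3136 + 0*-815 + -2*-1824 + -1*760 + 0*142 + -1*-1163 = 367
  c_8 = 0*3340 + -2*-1261 + -1*3136 + -2*-815 + 0*-1824 + 2*760 + 0*142 + 2*-1163 = 210
Base-5 expansion of each c_i:
  c_1 = 18 = 3·5^0 + 3·5^1
  c_2 = 345 = 0·5^0 + 4·5^1 + 3·5^2 + 2·5^3
  c_3 = 605 = 0·5^0 + 1·5^1 + 4·5^2 + 4·5^3
  c_4 = 309 = 4·5^0 + 1·5^1 + 2·5^2 + 2·5^3
  c_5 = 342 = 2·5^0 + 3·5^1 + 3·5^2 + 2·5^3
  c_6 = 139 = 4·5^0 + 2·5^1 + 0·5^2 + 1·5^3
  c_7 = 367 = 2·5^0 + 3·5^1 + 4·5^2 + 2·5^3
  c_8 = 210 = 0·5^0 + 2·5^1 + 3·5^2 + 1·5^3
λ_0 = (3, 0, 0, 4, 2, 4, 2, 0)
λ_1 = (3, 4, 1, 1, 3, 2, 3, 2)
λ_2 = (0, 3, 4, 2, 3, 0, 4, 3)
λ_3 = (0, 2, 4, 2, 2, 1, 2, 1)

((3, 0, 0, 4, 2, 4, 2, 0), (3, 4, 1, 1, 3, 2, 3, 2), (0, 3, 4, 2, 3, 0, 4, 3), (0, 2, 4, 2, 2, 1, 2, 1))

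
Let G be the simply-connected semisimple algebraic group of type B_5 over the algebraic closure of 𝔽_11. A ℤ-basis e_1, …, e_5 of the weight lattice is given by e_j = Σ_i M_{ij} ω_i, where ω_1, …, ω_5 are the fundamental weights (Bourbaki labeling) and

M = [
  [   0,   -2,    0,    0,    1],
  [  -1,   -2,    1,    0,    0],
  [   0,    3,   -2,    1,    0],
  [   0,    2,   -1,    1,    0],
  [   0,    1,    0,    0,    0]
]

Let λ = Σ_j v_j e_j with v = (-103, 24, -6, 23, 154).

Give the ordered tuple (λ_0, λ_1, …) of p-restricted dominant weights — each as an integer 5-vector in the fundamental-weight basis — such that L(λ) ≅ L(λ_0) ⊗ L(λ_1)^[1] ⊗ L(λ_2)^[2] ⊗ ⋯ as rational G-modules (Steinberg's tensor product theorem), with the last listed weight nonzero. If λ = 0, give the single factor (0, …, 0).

((7, 5, 8, 0, 2), (9, 4, 9, 7, 2))

Change of basis e → ω: c = M·v where v = (-103, 24, -6, 23, 154):
  c_1 = (0)·(-103) + (-2)·(24) + (0)·(-6) + 0·23 + 1·154 = 106
  c_2 = (-1)·(-103) + (-2)·(24) + (1)·(-6) + 0·23 + 0·154 = 49
  c_3 = (0)·(-103) + 3·24 + (-2)·(-6) + 1·23 + 0·154 = 107
  c_4 = (0)·(-103) + 2·24 + (-1)·(-6) + 1·23 + 0·154 = 77
  c_5 = (0)·(-103) + 1·24 + (0)·(-6) + 0·23 + 0·154 = 24
Base-11 expansion of each c_i:
  c_1 = 106 = 7·11^0 + 9·11^1
  c_2 = 49 = 5·11^0 + 4·11^1
  c_3 = 107 = 8·11^0 + 9·11^1
  c_4 = 77 = 0·11^0 + 7·11^1
  c_5 = 24 = 2·11^0 + 2·11^1
λ_0 = (7, 5, 8, 0, 2)
λ_1 = (9, 4, 9, 7, 2)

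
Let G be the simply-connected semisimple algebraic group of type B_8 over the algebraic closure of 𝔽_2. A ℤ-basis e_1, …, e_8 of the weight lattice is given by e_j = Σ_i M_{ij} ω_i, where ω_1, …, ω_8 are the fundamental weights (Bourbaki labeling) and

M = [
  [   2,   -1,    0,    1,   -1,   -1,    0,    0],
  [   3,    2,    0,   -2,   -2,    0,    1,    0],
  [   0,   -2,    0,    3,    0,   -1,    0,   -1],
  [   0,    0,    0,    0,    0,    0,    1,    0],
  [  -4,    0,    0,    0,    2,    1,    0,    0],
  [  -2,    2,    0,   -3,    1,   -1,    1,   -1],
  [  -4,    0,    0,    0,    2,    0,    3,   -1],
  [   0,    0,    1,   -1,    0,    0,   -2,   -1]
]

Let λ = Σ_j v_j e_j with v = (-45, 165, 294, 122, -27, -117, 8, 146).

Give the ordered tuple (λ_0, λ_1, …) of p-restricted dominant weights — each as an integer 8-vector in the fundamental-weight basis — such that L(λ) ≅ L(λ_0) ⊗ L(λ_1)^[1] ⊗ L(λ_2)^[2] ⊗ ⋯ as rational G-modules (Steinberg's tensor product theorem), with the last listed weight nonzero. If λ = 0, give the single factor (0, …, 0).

((1, 1, 1, 0, 1, 0, 0, 0), (1, 0, 1, 0, 0, 1, 0, 1), (0, 1, 1, 0, 0, 1, 1, 0), (1, 1, 0, 1, 1, 0, 0, 1))

Compute c_i = Σ_j M_{ij} v_j with v = (-45, 165, 294, 122, -27, -117, 8, 146):
  c_1 = 2*-45 + -1*165 + 0*294 + 1*122 + -1*-27 + -1*-117 + 0*8 + 0*146 = 11
  c_2 = 3*-45 + 2*165 + 0*294 + -2*122 + -2*-27 + 0*-117 + 1*8 + 0*146 = 13
  c_3 = 0*-45 + -2*165 + 0*294 + 3*122 + 0*-27 + -1*-117 + 0*8 + -1*146 = 7
  c_4 = 0*-45 + 0*165 + 0*294 + 0*122 + 0*-27 + 0*-117 + 1*8 + 0*146 = 8
  c_5 = -4*-45 + 0*165 + 0*294 + 0*122 + 2*-27 + 1*-117 + 0*8 + 0*146 = 9
  c_6 = -2*-45 + 2*165 + 0*294 + -3*122 + 1*-27 + -1*-117 + 1*8 + -1*146 = 6
  c_7 = -4*-45 + 0*165 + 0*294 + 0*122 + 2*-27 + 0*-117 + 3*8 + -1*146 = 4
  c_8 = 0*-45 + 0*165 + 1*294 + -1*122 + 0*-27 + 0*-117 + -2*8 + -1*146 = 10
Writing each c_i in base p = 2:
  c_1 = 11 = 1·2^0 + 1·2^1 + 0·2^2 + 1·2^3
  c_2 = 13 = 1·2^0 + 0·2^1 + 1·2^2 + 1·2^3
  c_3 = 7 = 1·2^0 + 1·2^1 + 1·2^2
  c_4 = 8 = 0·2^0 + 0·2^1 + 0·2^2 + 1·2^3
  c_5 = 9 = 1·2^0 + 0·2^1 + 0·2^2 + 1·2^3
  c_6 = 6 = 0·2^0 + 1·2^1 + 1·2^2
  c_7 = 4 = 0·2^0 + 0·2^1 + 1·2^2
  c_8 = 10 = 0·2^0 + 1·2^1 + 0·2^2 + 1·2^3
λ_0 = (1, 1, 1, 0, 1, 0, 0, 0)
λ_1 = (1, 0, 1, 0, 0, 1, 0, 1)
λ_2 = (0, 1, 1, 0, 0, 1, 1, 0)
λ_3 = (1, 1, 0, 1, 1, 0, 0, 1)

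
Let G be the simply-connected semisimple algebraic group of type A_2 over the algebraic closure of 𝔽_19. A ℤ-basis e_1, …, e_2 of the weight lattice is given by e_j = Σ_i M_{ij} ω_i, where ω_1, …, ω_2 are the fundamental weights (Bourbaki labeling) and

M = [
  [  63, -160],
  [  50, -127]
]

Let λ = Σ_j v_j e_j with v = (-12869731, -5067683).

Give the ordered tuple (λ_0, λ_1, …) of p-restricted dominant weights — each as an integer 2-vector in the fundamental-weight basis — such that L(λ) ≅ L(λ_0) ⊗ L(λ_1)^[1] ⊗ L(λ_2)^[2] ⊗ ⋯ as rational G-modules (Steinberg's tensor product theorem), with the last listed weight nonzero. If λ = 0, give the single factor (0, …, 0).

Change of basis e → ω: c = M·v where v = (-12869731, -5067683):
  c_1 = 63*-12869731 + -160*-5067683 = 36227
  c_2 = 50*-12869731 + -127*-5067683 = 109191
Expand coordinatewise in base 19:
  c_1 = 36227 = 13·19^0 + 6·19^1 + 5·19^2 + 5·19^3
  c_2 = 109191 = 17·19^0 + 8·19^1 + 17·19^2 + 15·19^3
λ_0 = (13, 17)
λ_1 = (6, 8)
λ_2 = (5, 17)
λ_3 = (5, 15)

((13, 17), (6, 8), (5, 17), (5, 15))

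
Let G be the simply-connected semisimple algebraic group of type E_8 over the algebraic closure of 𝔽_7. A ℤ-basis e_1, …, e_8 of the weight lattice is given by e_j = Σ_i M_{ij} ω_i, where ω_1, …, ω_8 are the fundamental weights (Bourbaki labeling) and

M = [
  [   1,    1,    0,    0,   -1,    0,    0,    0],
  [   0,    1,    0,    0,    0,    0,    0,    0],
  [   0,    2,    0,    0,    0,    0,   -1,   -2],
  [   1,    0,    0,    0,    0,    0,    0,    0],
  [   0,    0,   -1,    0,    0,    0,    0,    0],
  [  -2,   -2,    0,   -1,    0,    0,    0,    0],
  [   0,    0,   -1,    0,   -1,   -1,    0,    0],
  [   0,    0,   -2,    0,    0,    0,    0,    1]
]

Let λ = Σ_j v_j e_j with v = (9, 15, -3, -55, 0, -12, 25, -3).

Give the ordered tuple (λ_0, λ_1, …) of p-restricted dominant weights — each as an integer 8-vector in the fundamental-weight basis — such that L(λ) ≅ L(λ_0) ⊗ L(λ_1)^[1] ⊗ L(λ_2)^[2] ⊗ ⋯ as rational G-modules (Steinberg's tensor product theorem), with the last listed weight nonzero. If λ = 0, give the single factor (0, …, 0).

((3, 1, 4, 2, 3, 0, 1, 3), (3, 2, 1, 1, 0, 1, 2, 0))

Compute c_i = Σ_j M_{ij} v_j with v = (9, 15, -3, -55, 0, -12, 25, -3):
  c_1 = (1)·(9) + (1)·(15) + (0)·(-3) + (0)·(-55) + (-1)·(0) + (0)·(-12) + (0)·(25) + (0)·(-3) = 24
  c_2 = (0)·(9) + (1)·(15) + (0)·(-3) + (0)·(-55) + (0)·(0) + (0)·(-12) + (0)·(25) + (0)·(-3) = 15
  c_3 = (0)·(9) + (2)·(15) + (0)·(-3) + (0)·(-55) + (0)·(0) + (0)·(-12) + (-1)·(25) + (-2)·(-3) = 11
  c_4 = (1)·(9) + (0)·(15) + (0)·(-3) + (0)·(-55) + (0)·(0) + (0)·(-12) + (0)·(25) + (0)·(-3) = 9
  c_5 = (0)·(9) + (0)·(15) + (-1)·(-3) + (0)·(-55) + (0)·(0) + (0)·(-12) + (0)·(25) + (0)·(-3) = 3
  c_6 = (-2)·(9) + (-2)·(15) + (0)·(-3) + (-1)·(-55) + (0)·(0) + (0)·(-12) + (0)·(25) + (0)·(-3) = 7
  c_7 = (0)·(9) + (0)·(15) + (-1)·(-3) + (0)·(-55) + (-1)·(0) + (-1)·(-12) + (0)·(25) + (0)·(-3) = 15
  c_8 = (0)·(9) + (0)·(15) + (-2)·(-3) + (0)·(-55) + (0)·(0) + (0)·(-12) + (0)·(25) + (1)·(-3) = 3
p = 7; digits c_i = Σ_j d_{ij}·7^j, 0 ≤ d_{ij} < 7:
  c_1 = 24 = 3·7^0 + 3·7^1
  c_2 = 15 = 1·7^0 + 2·7^1
  c_3 = 11 = 4·7^0 + 1·7^1
  c_4 = 9 = 2·7^0 + 1·7^1
  c_5 = 3 = 3·7^0
  c_6 = 7 = 0·7^0 + 1·7^1
  c_7 = 15 = 1·7^0 + 2·7^1
  c_8 = 3 = 3·7^0
λ_0 = (3, 1, 4, 2, 3, 0, 1, 3)
λ_1 = (3, 2, 1, 1, 0, 1, 2, 0)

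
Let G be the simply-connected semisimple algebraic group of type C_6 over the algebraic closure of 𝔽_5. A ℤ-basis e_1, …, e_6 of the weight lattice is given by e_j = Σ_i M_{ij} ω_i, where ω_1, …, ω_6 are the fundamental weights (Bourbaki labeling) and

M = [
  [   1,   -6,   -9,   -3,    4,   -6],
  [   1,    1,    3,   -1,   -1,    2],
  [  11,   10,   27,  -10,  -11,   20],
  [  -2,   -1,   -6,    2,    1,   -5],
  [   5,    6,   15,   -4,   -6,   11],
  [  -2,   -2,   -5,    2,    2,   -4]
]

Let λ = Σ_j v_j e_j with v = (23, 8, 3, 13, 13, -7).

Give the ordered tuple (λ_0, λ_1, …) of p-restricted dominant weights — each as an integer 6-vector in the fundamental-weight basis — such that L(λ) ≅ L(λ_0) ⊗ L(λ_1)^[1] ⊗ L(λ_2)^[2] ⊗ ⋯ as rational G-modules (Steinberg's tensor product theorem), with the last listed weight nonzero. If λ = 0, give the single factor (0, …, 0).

Change of basis e → ω: c = M·v where v = (23, 8, 3, 13, 13, -7):
  c_1 = 1*23 + -6*8 + -9*3 + -3*13 + 4*13 + -6*-7 = 3
  c_2 = 1*23 + 1*8 + 3*3 + -1*13 + -1*13 + 2*-7 = 0
  c_3 = 11*23 + 10*8 + 27*3 + -10*13 + -11*13 + 20*-7 = 1
  c_4 = -2*23 + -1*8 + -6*3 + 2*13 + 1*13 + -5*-7 = 2
  c_5 = 5*23 + 6*8 + 15*3 + -4*13 + -6*13 + 11*-7 = 1
  c_6 = -2*23 + -2*8 + -5*3 + 2*13 + 2*13 + -4*-7 = 3
Writing each c_i in base p = 5:
  c_1 = 3 = 3·5^0
  c_2 = 0
  c_3 = 1 = 1·5^0
  c_4 = 2 = 2·5^0
  c_5 = 1 = 1·5^0
  c_6 = 3 = 3·5^0
Factor λ_0 = (3, 0, 1, 2, 1, 3)

((3, 0, 1, 2, 1, 3),)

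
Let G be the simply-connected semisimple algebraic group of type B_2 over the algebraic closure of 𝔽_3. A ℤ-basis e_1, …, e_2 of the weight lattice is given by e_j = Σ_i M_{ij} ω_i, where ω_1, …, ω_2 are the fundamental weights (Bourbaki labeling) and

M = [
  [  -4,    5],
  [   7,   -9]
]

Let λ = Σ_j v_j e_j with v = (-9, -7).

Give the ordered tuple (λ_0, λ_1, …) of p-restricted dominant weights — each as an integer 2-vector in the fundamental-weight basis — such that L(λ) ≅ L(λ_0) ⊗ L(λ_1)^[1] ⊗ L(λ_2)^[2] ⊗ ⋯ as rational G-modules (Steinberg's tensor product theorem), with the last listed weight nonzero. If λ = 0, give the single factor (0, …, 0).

ω-coordinates c = M·v, v = (-9, -7):
  c_1 = (-4)·(-9) + (5)·(-7) = 1
  c_2 = (7)·(-9) + (-9)·(-7) = 0
p = 3; digits c_i = Σ_j d_{ij}·3^j, 0 ≤ d_{ij} < 3:
  c_1 = 1 = 1·3^0
  c_2 = 0
p-restricted factor λ_0 = (1, 0)

((1, 0),)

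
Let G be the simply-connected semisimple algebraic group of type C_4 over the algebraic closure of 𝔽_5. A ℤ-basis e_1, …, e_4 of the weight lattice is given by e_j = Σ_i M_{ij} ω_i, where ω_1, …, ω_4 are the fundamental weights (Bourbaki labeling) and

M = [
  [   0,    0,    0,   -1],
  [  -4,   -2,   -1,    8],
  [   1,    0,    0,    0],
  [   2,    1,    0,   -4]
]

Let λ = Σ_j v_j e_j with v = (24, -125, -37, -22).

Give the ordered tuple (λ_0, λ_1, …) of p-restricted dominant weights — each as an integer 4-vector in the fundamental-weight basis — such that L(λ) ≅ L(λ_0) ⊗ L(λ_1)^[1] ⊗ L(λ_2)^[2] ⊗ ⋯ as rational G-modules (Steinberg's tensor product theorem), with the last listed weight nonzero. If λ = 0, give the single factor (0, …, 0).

((2, 0, 4, 1), (4, 3, 4, 2))

Change of basis e → ω: c = M·v where v = (24, -125, -37, -22):
  c_1 = 0*24 + 0*-125 + 0*-37 + -1*-22 = 22
  c_2 = -4*24 + -2*-125 + -1*-37 + 8*-22 = 15
  c_3 = 1*24 + 0*-125 + 0*-37 + 0*-22 = 24
  c_4 = 2*24 + 1*-125 + 0*-37 + -4*-22 = 11
Expand coordinatewise in base 5:
  c_1 = 22 = 2·5^0 + 4·5^1
  c_2 = 15 = 0·5^0 + 3·5^1
  c_3 = 24 = 4·5^0 + 4·5^1
  c_4 = 11 = 1·5^0 + 2·5^1
p-restricted factor λ_0 = (2, 0, 4, 1)
p-restricted factor λ_1 = (4, 3, 4, 2)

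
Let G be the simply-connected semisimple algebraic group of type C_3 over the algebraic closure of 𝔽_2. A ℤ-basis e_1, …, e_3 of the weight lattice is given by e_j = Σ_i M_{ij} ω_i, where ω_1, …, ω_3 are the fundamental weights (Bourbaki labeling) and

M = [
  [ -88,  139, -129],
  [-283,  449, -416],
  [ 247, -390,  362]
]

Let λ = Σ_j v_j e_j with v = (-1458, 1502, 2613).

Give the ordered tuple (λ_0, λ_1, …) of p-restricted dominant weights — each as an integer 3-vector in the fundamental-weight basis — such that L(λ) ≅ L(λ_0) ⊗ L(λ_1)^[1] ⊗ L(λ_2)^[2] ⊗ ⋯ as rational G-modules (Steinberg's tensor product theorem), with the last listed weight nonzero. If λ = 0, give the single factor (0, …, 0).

((1, 0, 0), (0, 0, 0), (1, 1, 0))

Compute c_i = Σ_j M_{ij} v_j with v = (-1458, 1502, 2613):
  c_1 = (-88)·(-1458) + 139·1502 + (-129)·(2613) = 5
  c_2 = (-283)·(-1458) + 449·1502 + (-416)·(2613) = 4
  c_3 = (247)·(-1458) + (-390)·(1502) + 362·2613 = 0
Expand coordinatewise in base 2:
  c_1 = 5 = 1·2^0 + 0·2^1 + 1·2^2
  c_2 = 4 = 0·2^0 + 0·2^1 + 1·2^2
  c_3 = 0
p-restricted factor λ_0 = (1, 0, 0)
p-restricted factor λ_1 = (0, 0, 0)
p-restricted factor λ_2 = (1, 1, 0)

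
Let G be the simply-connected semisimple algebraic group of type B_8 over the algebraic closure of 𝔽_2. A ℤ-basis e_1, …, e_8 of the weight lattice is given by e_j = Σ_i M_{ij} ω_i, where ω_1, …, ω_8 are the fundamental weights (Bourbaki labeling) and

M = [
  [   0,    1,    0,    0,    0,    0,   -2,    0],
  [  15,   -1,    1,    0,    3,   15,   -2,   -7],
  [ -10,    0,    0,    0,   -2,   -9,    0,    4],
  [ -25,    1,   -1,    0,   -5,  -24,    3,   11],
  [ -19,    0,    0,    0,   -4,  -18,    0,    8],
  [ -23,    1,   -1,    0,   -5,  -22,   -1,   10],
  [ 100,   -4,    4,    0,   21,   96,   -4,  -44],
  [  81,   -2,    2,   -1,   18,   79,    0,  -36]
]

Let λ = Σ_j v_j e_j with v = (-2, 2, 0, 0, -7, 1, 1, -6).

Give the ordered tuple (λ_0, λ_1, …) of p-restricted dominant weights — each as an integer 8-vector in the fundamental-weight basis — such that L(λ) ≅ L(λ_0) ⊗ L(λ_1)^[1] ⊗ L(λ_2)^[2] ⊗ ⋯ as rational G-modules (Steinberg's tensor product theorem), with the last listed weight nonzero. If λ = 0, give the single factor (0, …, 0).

((0, 0, 1, 0, 0, 0, 1, 1), (0, 1, 0, 0, 0, 0, 0, 1))

In the fundamental-weight basis, λ has coordinates c = M·v (v = (-2, 2, 0, 0, -7, 1, 1, -6)):
  c_1 = 0*-2 + 1*2 + 0*0 + 0*0 + 0*-7 + 0*1 + -2*1 + 0*-6 = 0
  c_2 = 15*-2 + -1*2 + 1*0 + 0*0 + 3*-7 + 15*1 + -2*1 + -7*-6 = 2
  c_3 = -10*-2 + 0*2 + 0*0 + 0*0 + -2*-7 + -9*1 + 0*1 + 4*-6 = 1
  c_4 = -25*-2 + 1*2 + -1*0 + 0*0 + -5*-7 + -24*1 + 3*1 + 11*-6 = 0
  c_5 = -19*-2 + 0*2 + 0*0 + 0*0 + -4*-7 + -18*1 + 0*1 + 8*-6 = 0
  c_6 = -23*-2 + 1*2 + -1*0 + 0*0 + -5*-7 + -22*1 + -1*1 + 10*-6 = 0
  c_7 = 100*-2 + -4*2 + 4*0 + 0*0 + 21*-7 + 96*1 + -4*1 + -44*-6 = 1
  c_8 = 81*-2 + -2*2 + 2*0 + -1*0 + 18*-7 + 79*1 + 0*1 + -36*-6 = 3
Expand coordinatewise in base 2:
  c_1 = 0
  c_2 = 2 = 0·2^0 + 1·2^1
  c_3 = 1 = 1·2^0
  c_4 = 0
  c_5 = 0
  c_6 = 0
  c_7 = 1 = 1·2^0
  c_8 = 3 = 1·2^0 + 1·2^1
Factor λ_0 = (0, 0, 1, 0, 0, 0, 1, 1)
Factor λ_1 = (0, 1, 0, 0, 0, 0, 0, 1)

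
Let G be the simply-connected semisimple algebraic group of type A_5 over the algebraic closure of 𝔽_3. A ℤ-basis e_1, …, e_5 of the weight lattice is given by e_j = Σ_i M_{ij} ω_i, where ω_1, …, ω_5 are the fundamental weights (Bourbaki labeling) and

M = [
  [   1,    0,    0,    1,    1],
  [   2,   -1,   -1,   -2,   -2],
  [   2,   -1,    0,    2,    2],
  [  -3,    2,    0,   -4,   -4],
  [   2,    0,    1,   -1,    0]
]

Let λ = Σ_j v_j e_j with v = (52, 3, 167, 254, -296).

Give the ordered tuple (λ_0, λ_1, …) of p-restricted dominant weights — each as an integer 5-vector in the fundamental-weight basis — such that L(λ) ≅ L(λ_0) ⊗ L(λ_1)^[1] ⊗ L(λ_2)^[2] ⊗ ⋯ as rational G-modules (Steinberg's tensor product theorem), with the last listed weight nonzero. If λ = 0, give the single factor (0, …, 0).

((1, 0, 2, 0, 2), (0, 0, 2, 0, 2), (1, 2, 1, 2, 1))

Converting to the ω-basis (c_i = row i of M dotted with v = (52, 3, 167, 254, -296)):
  c_1 = (1)·(52) + (0)·(3) + (0)·(167) + (1)·(254) + (1)·(-296) = 10
  c_2 = (2)·(52) + (-1)·(3) + (-1)·(167) + (-2)·(254) + (-2)·(-296) = 18
  c_3 = (2)·(52) + (-1)·(3) + (0)·(167) + (2)·(254) + (2)·(-296) = 17
  c_4 = (-3)·(52) + (2)·(3) + (0)·(167) + (-4)·(254) + (-4)·(-296) = 18
  c_5 = (2)·(52) + (0)·(3) + (1)·(167) + (-1)·(254) + (0)·(-296) = 17
p = 3; digits c_i = Σ_j d_{ij}·3^j, 0 ≤ d_{ij} < 3:
  c_1 = 10 = 1·3^0 + 0·3^1 + 1·3^2
  c_2 = 18 = 0·3^0 + 0·3^1 + 2·3^2
  c_3 = 17 = 2·3^0 + 2·3^1 + 1·3^2
  c_4 = 18 = 0·3^0 + 0·3^1 + 2·3^2
  c_5 = 17 = 2·3^0 + 2·3^1 + 1·3^2
p-restricted factor λ_0 = (1, 0, 2, 0, 2)
p-restricted factor λ_1 = (0, 0, 2, 0, 2)
p-restricted factor λ_2 = (1, 2, 1, 2, 1)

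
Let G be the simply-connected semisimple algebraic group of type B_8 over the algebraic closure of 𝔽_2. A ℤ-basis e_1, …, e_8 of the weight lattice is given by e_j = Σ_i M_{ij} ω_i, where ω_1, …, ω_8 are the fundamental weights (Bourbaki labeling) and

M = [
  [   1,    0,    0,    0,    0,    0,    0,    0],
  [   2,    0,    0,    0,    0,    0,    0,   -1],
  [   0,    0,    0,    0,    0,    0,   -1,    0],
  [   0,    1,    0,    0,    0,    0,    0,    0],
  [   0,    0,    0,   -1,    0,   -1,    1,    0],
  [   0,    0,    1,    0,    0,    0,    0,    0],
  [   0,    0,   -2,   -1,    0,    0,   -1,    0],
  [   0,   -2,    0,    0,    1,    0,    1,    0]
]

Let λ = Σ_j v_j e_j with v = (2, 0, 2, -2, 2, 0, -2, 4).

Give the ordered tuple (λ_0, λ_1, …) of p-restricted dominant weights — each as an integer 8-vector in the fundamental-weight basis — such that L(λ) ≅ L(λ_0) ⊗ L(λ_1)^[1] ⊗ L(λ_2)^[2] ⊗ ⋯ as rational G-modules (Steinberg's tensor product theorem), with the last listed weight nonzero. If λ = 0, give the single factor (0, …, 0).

((0, 0, 0, 0, 0, 0, 0, 0), (1, 0, 1, 0, 0, 1, 0, 0))

In the fundamental-weight basis, λ has coordinates c = M·v (v = (2, 0, 2, -2, 2, 0, -2, 4)):
  c_1 = 1·2 + 0·0 + 0·2 + (0)·(-2) + 0·2 + 0·0 + (0)·(-2) + 0·4 = 2
  c_2 = 2·2 + 0·0 + 0·2 + (0)·(-2) + 0·2 + 0·0 + (0)·(-2) + (-1)·(4) = 0
  c_3 = 0·2 + 0·0 + 0·2 + (0)·(-2) + 0·2 + 0·0 + (-1)·(-2) + 0·4 = 2
  c_4 = 0·2 + 1·0 + 0·2 + (0)·(-2) + 0·2 + 0·0 + (0)·(-2) + 0·4 = 0
  c_5 = 0·2 + 0·0 + 0·2 + (-1)·(-2) + 0·2 + (-1)·(0) + (1)·(-2) + 0·4 = 0
  c_6 = 0·2 + 0·0 + 1·2 + (0)·(-2) + 0·2 + 0·0 + (0)·(-2) + 0·4 = 2
  c_7 = 0·2 + 0·0 + (-2)·(2) + (-1)·(-2) + 0·2 + 0·0 + (-1)·(-2) + 0·4 = 0
  c_8 = 0·2 + (-2)·(0) + 0·2 + (0)·(-2) + 1·2 + 0·0 + (1)·(-2) + 0·4 = 0
Writing each c_i in base p = 2:
  c_1 = 2 = 0·2^0 + 1·2^1
  c_2 = 0
  c_3 = 2 = 0·2^0 + 1·2^1
  c_4 = 0
  c_5 = 0
  c_6 = 2 = 0·2^0 + 1·2^1
  c_7 = 0
  c_8 = 0
λ_0 = (0, 0, 0, 0, 0, 0, 0, 0)
λ_1 = (1, 0, 1, 0, 0, 1, 0, 0)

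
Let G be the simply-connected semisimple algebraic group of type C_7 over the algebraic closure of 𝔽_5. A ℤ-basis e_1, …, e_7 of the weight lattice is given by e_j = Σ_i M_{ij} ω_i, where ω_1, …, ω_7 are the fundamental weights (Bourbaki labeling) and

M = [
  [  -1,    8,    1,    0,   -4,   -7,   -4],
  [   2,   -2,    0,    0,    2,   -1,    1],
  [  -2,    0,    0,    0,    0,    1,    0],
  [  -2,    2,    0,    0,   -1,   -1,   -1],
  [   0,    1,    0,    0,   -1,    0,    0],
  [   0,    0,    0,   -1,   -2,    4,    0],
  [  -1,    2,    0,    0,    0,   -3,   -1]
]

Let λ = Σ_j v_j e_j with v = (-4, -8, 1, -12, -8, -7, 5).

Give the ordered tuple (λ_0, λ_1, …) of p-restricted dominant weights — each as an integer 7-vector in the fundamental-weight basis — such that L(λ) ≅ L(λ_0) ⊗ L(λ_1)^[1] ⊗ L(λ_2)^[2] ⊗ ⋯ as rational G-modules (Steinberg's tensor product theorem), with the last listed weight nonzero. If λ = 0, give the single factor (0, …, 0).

((2, 4, 1, 2, 0, 0, 4),)

In the fundamental-weight basis, λ has coordinates c = M·v (v = (-4, -8, 1, -12, -8, -7, 5)):
  c_1 = -1*-4 + 8*-8 + 1*1 + 0*-12 + -4*-8 + -7*-7 + -4*5 = 2
  c_2 = 2*-4 + -2*-8 + 0*1 + 0*-12 + 2*-8 + -1*-7 + 1*5 = 4
  c_3 = -2*-4 + 0*-8 + 0*1 + 0*-12 + 0*-8 + 1*-7 + 0*5 = 1
  c_4 = -2*-4 + 2*-8 + 0*1 + 0*-12 + -1*-8 + -1*-7 + -1*5 = 2
  c_5 = 0*-4 + 1*-8 + 0*1 + 0*-12 + -1*-8 + 0*-7 + 0*5 = 0
  c_6 = 0*-4 + 0*-8 + 0*1 + -1*-12 + -2*-8 + 4*-7 + 0*5 = 0
  c_7 = -1*-4 + 2*-8 + 0*1 + 0*-12 + 0*-8 + -3*-7 + -1*5 = 4
Writing each c_i in base p = 5:
  c_1 = 2 = 2·5^0
  c_2 = 4 = 4·5^0
  c_3 = 1 = 1·5^0
  c_4 = 2 = 2·5^0
  c_5 = 0
  c_6 = 0
  c_7 = 4 = 4·5^0
p-restricted factor λ_0 = (2, 4, 1, 2, 0, 0, 4)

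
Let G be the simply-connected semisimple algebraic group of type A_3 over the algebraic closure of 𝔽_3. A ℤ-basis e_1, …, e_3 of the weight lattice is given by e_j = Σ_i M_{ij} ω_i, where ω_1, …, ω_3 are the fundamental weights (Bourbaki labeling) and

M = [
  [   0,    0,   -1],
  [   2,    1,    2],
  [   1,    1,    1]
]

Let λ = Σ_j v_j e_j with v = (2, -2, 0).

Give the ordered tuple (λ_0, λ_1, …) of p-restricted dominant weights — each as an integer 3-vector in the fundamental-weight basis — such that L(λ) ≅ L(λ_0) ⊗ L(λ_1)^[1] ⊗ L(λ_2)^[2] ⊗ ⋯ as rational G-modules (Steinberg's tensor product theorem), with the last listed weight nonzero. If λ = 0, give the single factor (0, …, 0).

((0, 2, 0),)

Change of basis e → ω: c = M·v where v = (2, -2, 0):
  c_1 = 0·2 + (0)·(-2) + (-1)·(0) = 0
  c_2 = 2·2 + (1)·(-2) + 2·0 = 2
  c_3 = 1·2 + (1)·(-2) + 1·0 = 0
p = 3; digits c_i = Σ_j d_{ij}·3^j, 0 ≤ d_{ij} < 3:
  c_1 = 0
  c_2 = 2 = 2·3^0
  c_3 = 0
Factor λ_0 = (0, 2, 0)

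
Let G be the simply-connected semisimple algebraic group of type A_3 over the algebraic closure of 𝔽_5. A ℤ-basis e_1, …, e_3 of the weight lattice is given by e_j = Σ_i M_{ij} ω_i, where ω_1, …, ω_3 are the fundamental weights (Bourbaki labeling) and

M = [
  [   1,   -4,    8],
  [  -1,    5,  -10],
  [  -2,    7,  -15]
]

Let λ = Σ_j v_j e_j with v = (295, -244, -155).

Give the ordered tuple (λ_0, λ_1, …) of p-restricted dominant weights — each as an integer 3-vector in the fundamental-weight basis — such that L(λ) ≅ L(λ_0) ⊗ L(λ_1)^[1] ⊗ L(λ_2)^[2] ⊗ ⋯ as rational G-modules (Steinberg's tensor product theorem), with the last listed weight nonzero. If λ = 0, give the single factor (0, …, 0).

ω-coordinates c = M·v, v = (295, -244, -155):
  c_1 = (1)·(295) + (-4)·(-244) + (8)·(-155) = 31
  c_2 = (-1)·(295) + (5)·(-244) + (-10)·(-155) = 35
  c_3 = (-2)·(295) + (7)·(-244) + (-15)·(-155) = 27
Writing each c_i in base p = 5:
  c_1 = 31 = 1·5^0 + 1·5^1 + 1·5^2
  c_2 = 35 = 0·5^0 + 2·5^1 + 1·5^2
  c_3 = 27 = 2·5^0 + 0·5^1 + 1·5^2
Factor λ_0 = (1, 0, 2)
Factor λ_1 = (1, 2, 0)
Factor λ_2 = (1, 1, 1)

((1, 0, 2), (1, 2, 0), (1, 1, 1))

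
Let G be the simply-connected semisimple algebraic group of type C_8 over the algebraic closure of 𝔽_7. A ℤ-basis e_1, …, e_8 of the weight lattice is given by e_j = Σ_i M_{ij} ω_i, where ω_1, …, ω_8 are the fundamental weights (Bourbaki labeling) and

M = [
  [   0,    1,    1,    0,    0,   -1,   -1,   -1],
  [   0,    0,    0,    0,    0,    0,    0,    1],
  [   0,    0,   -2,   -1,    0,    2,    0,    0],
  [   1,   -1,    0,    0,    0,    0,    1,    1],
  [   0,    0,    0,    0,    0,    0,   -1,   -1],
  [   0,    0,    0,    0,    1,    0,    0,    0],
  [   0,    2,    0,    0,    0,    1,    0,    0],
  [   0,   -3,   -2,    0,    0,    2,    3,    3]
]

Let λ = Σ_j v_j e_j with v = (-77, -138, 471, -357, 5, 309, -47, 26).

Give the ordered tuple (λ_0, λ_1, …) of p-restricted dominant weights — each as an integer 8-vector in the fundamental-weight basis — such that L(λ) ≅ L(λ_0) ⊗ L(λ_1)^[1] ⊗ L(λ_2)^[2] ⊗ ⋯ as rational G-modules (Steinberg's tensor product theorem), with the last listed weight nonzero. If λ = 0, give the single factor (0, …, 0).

((3, 5, 5, 5, 0, 5, 5, 6), (6, 3, 4, 5, 3, 0, 4, 3))

Compute c_i = Σ_j M_{ij} v_j with v = (-77, -138, 471, -357, 5, 309, -47, 26):
  c_1 = 0*-77 + 1*-138 + 1*471 + 0*-357 + 0*5 + -1*309 + -1*-47 + -1*26 = 45
  c_2 = 0*-77 + 0*-138 + 0*471 + 0*-357 + 0*5 + 0*309 + 0*-47 + 1*26 = 26
  c_3 = 0*-77 + 0*-138 + -2*471 + -1*-357 + 0*5 + 2*309 + 0*-47 + 0*26 = 33
  c_4 = 1*-77 + -1*-138 + 0*471 + 0*-357 + 0*5 + 0*309 + 1*-47 + 1*26 = 40
  c_5 = 0*-77 + 0*-138 + 0*471 + 0*-357 + 0*5 + 0*309 + -1*-47 + -1*26 = 21
  c_6 = 0*-77 + 0*-138 + 0*471 + 0*-357 + 1*5 + 0*309 + 0*-47 + 0*26 = 5
  c_7 = 0*-77 + 2*-138 + 0*471 + 0*-357 + 0*5 + 1*309 + 0*-47 + 0*26 = 33
  c_8 = 0*-77 + -3*-138 + -2*471 + 0*-357 + 0*5 + 2*309 + 3*-47 + 3*26 = 27
Writing each c_i in base p = 7:
  c_1 = 45 = 3·7^0 + 6·7^1
  c_2 = 26 = 5·7^0 + 3·7^1
  c_3 = 33 = 5·7^0 + 4·7^1
  c_4 = 40 = 5·7^0 + 5·7^1
  c_5 = 21 = 0·7^0 + 3·7^1
  c_6 = 5 = 5·7^0
  c_7 = 33 = 5·7^0 + 4·7^1
  c_8 = 27 = 6·7^0 + 3·7^1
Factor λ_0 = (3, 5, 5, 5, 0, 5, 5, 6)
Factor λ_1 = (6, 3, 4, 5, 3, 0, 4, 3)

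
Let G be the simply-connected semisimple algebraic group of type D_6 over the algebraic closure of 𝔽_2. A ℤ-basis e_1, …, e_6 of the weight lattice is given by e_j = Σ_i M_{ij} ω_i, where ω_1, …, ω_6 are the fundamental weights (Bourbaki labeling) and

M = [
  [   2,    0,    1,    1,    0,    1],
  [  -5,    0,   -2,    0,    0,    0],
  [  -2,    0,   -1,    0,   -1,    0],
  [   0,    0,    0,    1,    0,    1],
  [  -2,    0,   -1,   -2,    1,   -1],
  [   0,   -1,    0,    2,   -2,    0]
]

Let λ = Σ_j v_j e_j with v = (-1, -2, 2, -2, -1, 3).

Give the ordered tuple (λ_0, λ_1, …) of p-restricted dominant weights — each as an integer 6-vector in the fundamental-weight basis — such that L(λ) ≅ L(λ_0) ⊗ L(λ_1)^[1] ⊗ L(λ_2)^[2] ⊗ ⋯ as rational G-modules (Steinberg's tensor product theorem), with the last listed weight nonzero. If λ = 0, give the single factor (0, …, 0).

Change of basis e → ω: c = M·v where v = (-1, -2, 2, -2, -1, 3):
  c_1 = 2*-1 + 0*-2 + 1*2 + 1*-2 + 0*-1 + 1*3 = 1
  c_2 = -5*-1 + 0*-2 + -2*2 + 0*-2 + 0*-1 + 0*3 = 1
  c_3 = -2*-1 + 0*-2 + -1*2 + 0*-2 + -1*-1 + 0*3 = 1
  c_4 = 0*-1 + 0*-2 + 0*2 + 1*-2 + 0*-1 + 1*3 = 1
  c_5 = -2*-1 + 0*-2 + -1*2 + -2*-2 + 1*-1 + -1*3 = 0
  c_6 = 0*-1 + -1*-2 + 0*2 + 2*-2 + -2*-1 + 0*3 = 0
Base-2 expansion of each c_i:
  c_1 = 1 = 1·2^0
  c_2 = 1 = 1·2^0
  c_3 = 1 = 1·2^0
  c_4 = 1 = 1·2^0
  c_5 = 0
  c_6 = 0
p-restricted factor λ_0 = (1, 1, 1, 1, 0, 0)

((1, 1, 1, 1, 0, 0),)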